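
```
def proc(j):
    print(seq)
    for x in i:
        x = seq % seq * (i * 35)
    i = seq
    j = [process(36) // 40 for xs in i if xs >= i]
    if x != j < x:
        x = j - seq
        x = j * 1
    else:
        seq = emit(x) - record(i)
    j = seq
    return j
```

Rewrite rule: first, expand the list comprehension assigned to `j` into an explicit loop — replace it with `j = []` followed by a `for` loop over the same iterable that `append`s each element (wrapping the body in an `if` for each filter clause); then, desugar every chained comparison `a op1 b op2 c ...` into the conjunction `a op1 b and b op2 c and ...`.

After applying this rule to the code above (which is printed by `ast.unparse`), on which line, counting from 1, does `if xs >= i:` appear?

Transformed code:
def proc(j):
    print(seq)
    for x in i:
        x = seq % seq * (i * 35)
    i = seq
    j = []
    for xs in i:
        if xs >= i:
            j.append(process(36) // 40)
    if x != j and j < x:
        x = j - seq
        x = j * 1
    else:
        seq = emit(x) - record(i)
    j = seq
    return j

8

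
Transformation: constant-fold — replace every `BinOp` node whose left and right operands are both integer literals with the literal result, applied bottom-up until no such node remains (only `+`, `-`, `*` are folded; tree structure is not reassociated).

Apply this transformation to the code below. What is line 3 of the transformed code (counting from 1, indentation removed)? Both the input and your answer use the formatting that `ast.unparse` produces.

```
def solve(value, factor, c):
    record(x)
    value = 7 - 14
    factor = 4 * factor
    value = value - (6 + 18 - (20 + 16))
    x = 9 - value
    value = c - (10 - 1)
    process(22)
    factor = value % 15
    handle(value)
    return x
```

value = -7

Transformed code:
def solve(value, factor, c):
    record(x)
    value = -7
    factor = 4 * factor
    value = value - -12
    x = 9 - value
    value = c - 9
    process(22)
    factor = value % 15
    handle(value)
    return x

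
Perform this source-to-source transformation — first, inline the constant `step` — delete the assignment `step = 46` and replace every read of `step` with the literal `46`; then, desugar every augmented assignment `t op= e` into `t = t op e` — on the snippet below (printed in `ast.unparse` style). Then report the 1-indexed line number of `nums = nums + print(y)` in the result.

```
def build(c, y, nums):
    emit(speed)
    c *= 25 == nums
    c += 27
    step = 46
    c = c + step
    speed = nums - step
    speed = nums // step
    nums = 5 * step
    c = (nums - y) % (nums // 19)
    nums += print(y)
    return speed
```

Transformed code:
def build(c, y, nums):
    emit(speed)
    c = c * (25 == nums)
    c = c + 27
    c = c + 46
    speed = nums - 46
    speed = nums // 46
    nums = 5 * 46
    c = (nums - y) % (nums // 19)
    nums = nums + print(y)
    return speed

10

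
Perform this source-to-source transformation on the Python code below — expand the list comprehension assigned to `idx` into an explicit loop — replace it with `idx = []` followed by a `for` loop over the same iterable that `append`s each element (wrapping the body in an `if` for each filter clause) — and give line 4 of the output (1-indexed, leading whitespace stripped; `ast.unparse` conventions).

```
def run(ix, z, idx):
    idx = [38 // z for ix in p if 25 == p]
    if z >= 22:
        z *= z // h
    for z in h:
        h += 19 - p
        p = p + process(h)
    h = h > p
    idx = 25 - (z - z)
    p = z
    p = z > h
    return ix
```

if 25 == p:

Transformed code:
def run(ix, z, idx):
    idx = []
    for ix in p:
        if 25 == p:
            idx.append(38 // z)
    if z >= 22:
        z *= z // h
    for z in h:
        h += 19 - p
        p = p + process(h)
    h = h > p
    idx = 25 - (z - z)
    p = z
    p = z > h
    return ix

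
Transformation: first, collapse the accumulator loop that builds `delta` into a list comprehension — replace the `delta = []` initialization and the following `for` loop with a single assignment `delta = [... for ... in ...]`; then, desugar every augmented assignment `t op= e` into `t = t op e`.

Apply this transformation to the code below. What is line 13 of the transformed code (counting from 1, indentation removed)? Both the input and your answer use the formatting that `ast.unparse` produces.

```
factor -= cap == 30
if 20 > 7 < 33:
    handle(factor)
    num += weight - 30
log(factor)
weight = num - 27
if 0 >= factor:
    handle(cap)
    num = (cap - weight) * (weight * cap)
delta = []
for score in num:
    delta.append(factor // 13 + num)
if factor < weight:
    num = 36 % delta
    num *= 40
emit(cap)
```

num = num * 40

Transformed code:
factor = factor - (cap == 30)
if 20 > 7 < 33:
    handle(factor)
    num = num + (weight - 30)
log(factor)
weight = num - 27
if 0 >= factor:
    handle(cap)
    num = (cap - weight) * (weight * cap)
delta = [factor // 13 + num for score in num]
if factor < weight:
    num = 36 % delta
    num = num * 40
emit(cap)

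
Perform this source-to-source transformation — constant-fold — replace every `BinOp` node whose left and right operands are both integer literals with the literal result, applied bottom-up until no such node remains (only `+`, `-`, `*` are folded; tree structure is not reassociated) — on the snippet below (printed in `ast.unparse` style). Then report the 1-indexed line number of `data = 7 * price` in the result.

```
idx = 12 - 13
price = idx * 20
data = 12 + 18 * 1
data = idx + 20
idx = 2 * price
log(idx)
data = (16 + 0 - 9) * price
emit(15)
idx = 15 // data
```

Transformed code:
idx = -1
price = idx * 20
data = 30
data = idx + 20
idx = 2 * price
log(idx)
data = 7 * price
emit(15)
idx = 15 // data

7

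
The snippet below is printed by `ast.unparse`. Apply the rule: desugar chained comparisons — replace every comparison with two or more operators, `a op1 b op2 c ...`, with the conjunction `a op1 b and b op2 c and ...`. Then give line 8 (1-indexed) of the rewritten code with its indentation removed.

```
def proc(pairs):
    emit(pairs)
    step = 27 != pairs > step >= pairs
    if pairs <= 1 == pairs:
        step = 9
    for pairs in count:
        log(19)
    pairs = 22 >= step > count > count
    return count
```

pairs = 22 >= step and step > count and (count > count)

Transformed code:
def proc(pairs):
    emit(pairs)
    step = 27 != pairs and pairs > step and (step >= pairs)
    if pairs <= 1 and 1 == pairs:
        step = 9
    for pairs in count:
        log(19)
    pairs = 22 >= step and step > count and (count > count)
    return count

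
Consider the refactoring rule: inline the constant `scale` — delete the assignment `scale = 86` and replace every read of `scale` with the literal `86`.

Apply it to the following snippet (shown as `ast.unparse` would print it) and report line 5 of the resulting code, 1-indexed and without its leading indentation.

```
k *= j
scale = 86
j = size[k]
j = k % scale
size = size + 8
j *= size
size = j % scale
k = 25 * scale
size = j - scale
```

Transformed code:
k *= j
j = size[k]
j = k % 86
size = size + 8
j *= size
size = j % 86
k = 25 * 86
size = j - 86

j *= size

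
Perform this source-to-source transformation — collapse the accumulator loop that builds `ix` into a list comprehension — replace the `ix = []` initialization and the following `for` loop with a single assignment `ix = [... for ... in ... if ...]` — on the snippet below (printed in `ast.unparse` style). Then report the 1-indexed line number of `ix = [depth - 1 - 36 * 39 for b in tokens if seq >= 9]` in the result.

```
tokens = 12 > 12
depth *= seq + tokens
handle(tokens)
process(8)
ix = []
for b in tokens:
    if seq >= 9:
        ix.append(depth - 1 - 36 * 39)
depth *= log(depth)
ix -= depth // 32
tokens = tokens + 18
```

5

Transformed code:
tokens = 12 > 12
depth *= seq + tokens
handle(tokens)
process(8)
ix = [depth - 1 - 36 * 39 for b in tokens if seq >= 9]
depth *= log(depth)
ix -= depth // 32
tokens = tokens + 18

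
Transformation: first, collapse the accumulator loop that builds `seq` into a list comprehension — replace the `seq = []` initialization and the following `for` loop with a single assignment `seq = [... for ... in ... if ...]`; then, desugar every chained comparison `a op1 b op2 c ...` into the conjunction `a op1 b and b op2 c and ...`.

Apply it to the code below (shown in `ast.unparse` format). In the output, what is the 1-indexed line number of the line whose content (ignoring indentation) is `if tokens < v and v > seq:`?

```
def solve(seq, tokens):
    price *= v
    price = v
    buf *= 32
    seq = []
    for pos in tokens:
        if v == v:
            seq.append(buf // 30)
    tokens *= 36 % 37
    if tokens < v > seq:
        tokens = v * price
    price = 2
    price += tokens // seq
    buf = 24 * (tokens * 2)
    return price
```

7

Transformed code:
def solve(seq, tokens):
    price *= v
    price = v
    buf *= 32
    seq = [buf // 30 for pos in tokens if v == v]
    tokens *= 36 % 37
    if tokens < v and v > seq:
        tokens = v * price
    price = 2
    price += tokens // seq
    buf = 24 * (tokens * 2)
    return price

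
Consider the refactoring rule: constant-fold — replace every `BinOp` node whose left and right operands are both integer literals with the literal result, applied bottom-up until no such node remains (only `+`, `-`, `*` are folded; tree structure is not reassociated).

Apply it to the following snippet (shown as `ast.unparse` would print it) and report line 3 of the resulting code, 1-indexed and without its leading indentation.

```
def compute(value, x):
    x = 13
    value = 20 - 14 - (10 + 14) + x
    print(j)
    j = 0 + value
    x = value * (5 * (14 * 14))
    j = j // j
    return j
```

Transformed code:
def compute(value, x):
    x = 13
    value = -18 + x
    print(j)
    j = 0 + value
    x = value * 980
    j = j // j
    return j

value = -18 + x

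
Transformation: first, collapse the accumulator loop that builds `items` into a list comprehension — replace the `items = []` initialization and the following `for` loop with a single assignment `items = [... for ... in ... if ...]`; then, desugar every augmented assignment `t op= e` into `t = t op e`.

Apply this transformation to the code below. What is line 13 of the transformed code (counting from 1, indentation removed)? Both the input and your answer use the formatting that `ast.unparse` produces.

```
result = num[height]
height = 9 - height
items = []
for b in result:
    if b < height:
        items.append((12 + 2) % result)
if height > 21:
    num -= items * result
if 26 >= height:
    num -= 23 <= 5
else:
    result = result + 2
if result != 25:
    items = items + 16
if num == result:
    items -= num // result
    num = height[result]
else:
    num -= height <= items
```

items = items - num // result

Transformed code:
result = num[height]
height = 9 - height
items = [(12 + 2) % result for b in result if b < height]
if height > 21:
    num = num - items * result
if 26 >= height:
    num = num - (23 <= 5)
else:
    result = result + 2
if result != 25:
    items = items + 16
if num == result:
    items = items - num // result
    num = height[result]
else:
    num = num - (height <= items)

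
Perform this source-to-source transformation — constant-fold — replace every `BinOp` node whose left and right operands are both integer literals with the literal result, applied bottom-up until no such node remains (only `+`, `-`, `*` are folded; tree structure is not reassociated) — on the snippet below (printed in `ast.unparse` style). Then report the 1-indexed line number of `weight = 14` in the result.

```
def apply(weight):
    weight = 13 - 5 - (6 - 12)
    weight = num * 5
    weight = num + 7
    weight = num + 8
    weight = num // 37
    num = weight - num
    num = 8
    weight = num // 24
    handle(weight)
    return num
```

Transformed code:
def apply(weight):
    weight = 14
    weight = num * 5
    weight = num + 7
    weight = num + 8
    weight = num // 37
    num = weight - num
    num = 8
    weight = num // 24
    handle(weight)
    return num

2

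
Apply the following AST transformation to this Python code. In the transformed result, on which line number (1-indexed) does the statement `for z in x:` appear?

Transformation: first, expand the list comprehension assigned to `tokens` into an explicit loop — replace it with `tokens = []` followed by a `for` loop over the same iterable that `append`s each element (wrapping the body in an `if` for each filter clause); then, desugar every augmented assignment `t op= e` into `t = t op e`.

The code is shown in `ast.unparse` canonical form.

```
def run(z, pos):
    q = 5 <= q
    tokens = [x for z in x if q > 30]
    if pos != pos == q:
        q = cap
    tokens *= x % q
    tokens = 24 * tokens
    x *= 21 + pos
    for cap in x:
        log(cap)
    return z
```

4

Transformed code:
def run(z, pos):
    q = 5 <= q
    tokens = []
    for z in x:
        if q > 30:
            tokens.append(x)
    if pos != pos == q:
        q = cap
    tokens = tokens * (x % q)
    tokens = 24 * tokens
    x = x * (21 + pos)
    for cap in x:
        log(cap)
    return z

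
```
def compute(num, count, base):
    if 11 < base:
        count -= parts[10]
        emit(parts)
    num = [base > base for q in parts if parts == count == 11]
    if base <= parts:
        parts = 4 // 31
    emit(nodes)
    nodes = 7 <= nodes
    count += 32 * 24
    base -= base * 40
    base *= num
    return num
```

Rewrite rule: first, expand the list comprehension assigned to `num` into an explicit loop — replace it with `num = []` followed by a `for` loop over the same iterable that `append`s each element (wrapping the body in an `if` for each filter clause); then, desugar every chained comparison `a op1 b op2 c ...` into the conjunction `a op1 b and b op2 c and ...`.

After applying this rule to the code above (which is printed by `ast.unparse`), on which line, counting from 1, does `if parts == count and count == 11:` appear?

7

Transformed code:
def compute(num, count, base):
    if 11 < base:
        count -= parts[10]
        emit(parts)
    num = []
    for q in parts:
        if parts == count and count == 11:
            num.append(base > base)
    if base <= parts:
        parts = 4 // 31
    emit(nodes)
    nodes = 7 <= nodes
    count += 32 * 24
    base -= base * 40
    base *= num
    return num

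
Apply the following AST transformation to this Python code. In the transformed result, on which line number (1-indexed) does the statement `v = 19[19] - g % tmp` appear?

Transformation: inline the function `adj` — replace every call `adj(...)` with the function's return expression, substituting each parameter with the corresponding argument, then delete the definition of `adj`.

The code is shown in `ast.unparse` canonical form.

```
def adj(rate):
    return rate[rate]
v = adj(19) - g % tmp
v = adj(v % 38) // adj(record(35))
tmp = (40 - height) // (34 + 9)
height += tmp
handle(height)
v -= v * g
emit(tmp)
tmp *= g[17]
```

1

Transformed code:
v = 19[19] - g % tmp
v = (v % 38)[v % 38] // record(35)[record(35)]
tmp = (40 - height) // (34 + 9)
height += tmp
handle(height)
v -= v * g
emit(tmp)
tmp *= g[17]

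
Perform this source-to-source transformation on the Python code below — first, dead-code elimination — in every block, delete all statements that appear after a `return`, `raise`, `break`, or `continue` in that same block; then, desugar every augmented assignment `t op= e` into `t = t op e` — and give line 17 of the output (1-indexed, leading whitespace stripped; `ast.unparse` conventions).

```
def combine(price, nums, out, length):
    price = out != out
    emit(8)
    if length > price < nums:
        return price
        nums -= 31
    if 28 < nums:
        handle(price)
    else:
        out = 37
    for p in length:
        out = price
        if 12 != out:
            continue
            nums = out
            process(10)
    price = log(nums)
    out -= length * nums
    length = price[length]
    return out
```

return out

Transformed code:
def combine(price, nums, out, length):
    price = out != out
    emit(8)
    if length > price < nums:
        return price
    if 28 < nums:
        handle(price)
    else:
        out = 37
    for p in length:
        out = price
        if 12 != out:
            continue
    price = log(nums)
    out = out - length * nums
    length = price[length]
    return out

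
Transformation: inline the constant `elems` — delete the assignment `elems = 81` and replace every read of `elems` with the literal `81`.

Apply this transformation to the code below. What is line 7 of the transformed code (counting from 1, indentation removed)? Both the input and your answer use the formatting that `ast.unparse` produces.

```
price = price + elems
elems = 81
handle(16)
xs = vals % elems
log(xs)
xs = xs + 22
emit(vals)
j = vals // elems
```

Transformed code:
price = price + 81
handle(16)
xs = vals % 81
log(xs)
xs = xs + 22
emit(vals)
j = vals // 81

j = vals // 81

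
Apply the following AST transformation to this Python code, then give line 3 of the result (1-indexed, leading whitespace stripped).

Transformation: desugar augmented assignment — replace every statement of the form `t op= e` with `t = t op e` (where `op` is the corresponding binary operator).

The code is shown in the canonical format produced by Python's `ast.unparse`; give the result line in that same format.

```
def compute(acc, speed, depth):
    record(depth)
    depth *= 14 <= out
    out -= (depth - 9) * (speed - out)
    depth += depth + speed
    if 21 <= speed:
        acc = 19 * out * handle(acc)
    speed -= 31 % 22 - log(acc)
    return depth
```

Transformed code:
def compute(acc, speed, depth):
    record(depth)
    depth = depth * (14 <= out)
    out = out - (depth - 9) * (speed - out)
    depth = depth + (depth + speed)
    if 21 <= speed:
        acc = 19 * out * handle(acc)
    speed = speed - (31 % 22 - log(acc))
    return depth

depth = depth * (14 <= out)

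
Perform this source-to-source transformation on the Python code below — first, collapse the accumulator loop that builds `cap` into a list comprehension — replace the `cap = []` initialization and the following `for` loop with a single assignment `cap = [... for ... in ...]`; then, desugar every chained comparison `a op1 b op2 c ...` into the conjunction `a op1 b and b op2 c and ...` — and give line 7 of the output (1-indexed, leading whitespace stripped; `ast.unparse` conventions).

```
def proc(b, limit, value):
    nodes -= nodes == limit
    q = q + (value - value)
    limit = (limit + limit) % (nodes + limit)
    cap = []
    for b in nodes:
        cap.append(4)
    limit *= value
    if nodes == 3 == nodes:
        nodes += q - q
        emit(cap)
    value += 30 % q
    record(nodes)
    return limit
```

if nodes == 3 and 3 == nodes:

Transformed code:
def proc(b, limit, value):
    nodes -= nodes == limit
    q = q + (value - value)
    limit = (limit + limit) % (nodes + limit)
    cap = [4 for b in nodes]
    limit *= value
    if nodes == 3 and 3 == nodes:
        nodes += q - q
        emit(cap)
    value += 30 % q
    record(nodes)
    return limit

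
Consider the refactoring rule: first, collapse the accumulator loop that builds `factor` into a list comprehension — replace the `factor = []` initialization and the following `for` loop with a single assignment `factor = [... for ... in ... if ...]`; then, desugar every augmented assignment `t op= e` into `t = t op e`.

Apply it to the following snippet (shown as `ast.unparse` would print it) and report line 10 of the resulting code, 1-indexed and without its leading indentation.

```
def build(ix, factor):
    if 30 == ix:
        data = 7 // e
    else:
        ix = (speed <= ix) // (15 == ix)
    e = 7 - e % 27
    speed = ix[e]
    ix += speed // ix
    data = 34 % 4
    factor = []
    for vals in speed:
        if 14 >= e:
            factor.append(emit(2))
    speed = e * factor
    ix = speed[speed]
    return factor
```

factor = [emit(2) for vals in speed if 14 >= e]

Transformed code:
def build(ix, factor):
    if 30 == ix:
        data = 7 // e
    else:
        ix = (speed <= ix) // (15 == ix)
    e = 7 - e % 27
    speed = ix[e]
    ix = ix + speed // ix
    data = 34 % 4
    factor = [emit(2) for vals in speed if 14 >= e]
    speed = e * factor
    ix = speed[speed]
    return factor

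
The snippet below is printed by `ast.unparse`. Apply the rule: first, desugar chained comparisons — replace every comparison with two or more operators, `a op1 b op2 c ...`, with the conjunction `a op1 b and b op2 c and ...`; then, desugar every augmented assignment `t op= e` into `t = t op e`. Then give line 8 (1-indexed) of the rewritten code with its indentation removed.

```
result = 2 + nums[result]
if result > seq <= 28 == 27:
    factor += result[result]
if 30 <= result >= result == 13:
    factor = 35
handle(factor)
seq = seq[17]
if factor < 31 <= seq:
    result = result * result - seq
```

if factor < 31 and 31 <= seq:

Transformed code:
result = 2 + nums[result]
if result > seq and seq <= 28 and (28 == 27):
    factor = factor + result[result]
if 30 <= result and result >= result and (result == 13):
    factor = 35
handle(factor)
seq = seq[17]
if factor < 31 and 31 <= seq:
    result = result * result - seq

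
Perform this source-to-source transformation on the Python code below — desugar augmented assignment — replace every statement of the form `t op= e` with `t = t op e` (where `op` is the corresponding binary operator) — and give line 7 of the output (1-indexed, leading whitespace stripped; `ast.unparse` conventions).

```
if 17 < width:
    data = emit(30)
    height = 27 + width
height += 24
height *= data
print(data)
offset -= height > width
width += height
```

offset = offset - (height > width)

Transformed code:
if 17 < width:
    data = emit(30)
    height = 27 + width
height = height + 24
height = height * data
print(data)
offset = offset - (height > width)
width = width + height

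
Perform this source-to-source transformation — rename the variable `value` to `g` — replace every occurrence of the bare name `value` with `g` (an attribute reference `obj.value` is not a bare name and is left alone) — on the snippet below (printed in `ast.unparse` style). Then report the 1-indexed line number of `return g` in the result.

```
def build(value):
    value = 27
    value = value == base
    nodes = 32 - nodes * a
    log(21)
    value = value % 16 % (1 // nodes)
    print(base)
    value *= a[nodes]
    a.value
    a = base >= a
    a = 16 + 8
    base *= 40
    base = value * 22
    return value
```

14

Transformed code:
def build(g):
    g = 27
    g = g == base
    nodes = 32 - nodes * a
    log(21)
    g = g % 16 % (1 // nodes)
    print(base)
    g *= a[nodes]
    a.value
    a = base >= a
    a = 16 + 8
    base *= 40
    base = g * 22
    return g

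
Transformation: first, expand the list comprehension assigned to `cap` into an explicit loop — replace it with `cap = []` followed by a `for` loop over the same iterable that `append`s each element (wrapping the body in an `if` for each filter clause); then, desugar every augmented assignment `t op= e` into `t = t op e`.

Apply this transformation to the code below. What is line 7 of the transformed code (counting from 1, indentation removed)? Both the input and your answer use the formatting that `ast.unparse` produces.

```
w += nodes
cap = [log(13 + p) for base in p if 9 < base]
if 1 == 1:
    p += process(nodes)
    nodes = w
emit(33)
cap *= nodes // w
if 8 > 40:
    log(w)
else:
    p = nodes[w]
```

Transformed code:
w = w + nodes
cap = []
for base in p:
    if 9 < base:
        cap.append(log(13 + p))
if 1 == 1:
    p = p + process(nodes)
    nodes = w
emit(33)
cap = cap * (nodes // w)
if 8 > 40:
    log(w)
else:
    p = nodes[w]

p = p + process(nodes)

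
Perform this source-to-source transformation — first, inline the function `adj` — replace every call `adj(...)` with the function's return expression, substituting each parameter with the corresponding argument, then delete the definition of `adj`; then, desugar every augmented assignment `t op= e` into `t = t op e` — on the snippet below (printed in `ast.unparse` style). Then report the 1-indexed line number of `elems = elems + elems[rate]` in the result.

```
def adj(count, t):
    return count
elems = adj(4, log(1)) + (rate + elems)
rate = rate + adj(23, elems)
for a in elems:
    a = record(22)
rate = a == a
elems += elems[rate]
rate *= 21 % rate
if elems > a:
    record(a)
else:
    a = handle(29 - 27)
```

6

Transformed code:
elems = 4 + (rate + elems)
rate = rate + 23
for a in elems:
    a = record(22)
rate = a == a
elems = elems + elems[rate]
rate = rate * (21 % rate)
if elems > a:
    record(a)
else:
    a = handle(29 - 27)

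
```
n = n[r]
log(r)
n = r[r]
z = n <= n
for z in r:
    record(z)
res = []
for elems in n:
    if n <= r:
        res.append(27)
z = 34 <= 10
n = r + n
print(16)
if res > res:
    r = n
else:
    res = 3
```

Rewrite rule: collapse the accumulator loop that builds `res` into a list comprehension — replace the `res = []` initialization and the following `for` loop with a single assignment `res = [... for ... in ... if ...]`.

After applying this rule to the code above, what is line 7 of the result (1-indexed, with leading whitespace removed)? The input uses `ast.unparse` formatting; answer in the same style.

Transformed code:
n = n[r]
log(r)
n = r[r]
z = n <= n
for z in r:
    record(z)
res = [27 for elems in n if n <= r]
z = 34 <= 10
n = r + n
print(16)
if res > res:
    r = n
else:
    res = 3

res = [27 for elems in n if n <= r]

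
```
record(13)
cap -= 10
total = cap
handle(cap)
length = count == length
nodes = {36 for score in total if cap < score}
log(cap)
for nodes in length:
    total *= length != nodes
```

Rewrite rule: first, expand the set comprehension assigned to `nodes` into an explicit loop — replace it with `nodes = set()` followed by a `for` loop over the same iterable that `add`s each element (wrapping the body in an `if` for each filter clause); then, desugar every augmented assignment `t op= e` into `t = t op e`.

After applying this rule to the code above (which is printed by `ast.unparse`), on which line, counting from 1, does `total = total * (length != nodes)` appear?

12

Transformed code:
record(13)
cap = cap - 10
total = cap
handle(cap)
length = count == length
nodes = set()
for score in total:
    if cap < score:
        nodes.add(36)
log(cap)
for nodes in length:
    total = total * (length != nodes)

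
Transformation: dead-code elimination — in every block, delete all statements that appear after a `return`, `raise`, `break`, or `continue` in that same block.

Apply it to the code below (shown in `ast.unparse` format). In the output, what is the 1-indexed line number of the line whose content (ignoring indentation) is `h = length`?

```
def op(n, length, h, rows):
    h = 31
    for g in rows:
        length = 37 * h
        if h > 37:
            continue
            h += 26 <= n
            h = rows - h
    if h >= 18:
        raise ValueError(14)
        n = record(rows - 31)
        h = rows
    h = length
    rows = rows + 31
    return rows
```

Transformed code:
def op(n, length, h, rows):
    h = 31
    for g in rows:
        length = 37 * h
        if h > 37:
            continue
    if h >= 18:
        raise ValueError(14)
    h = length
    rows = rows + 31
    return rows

9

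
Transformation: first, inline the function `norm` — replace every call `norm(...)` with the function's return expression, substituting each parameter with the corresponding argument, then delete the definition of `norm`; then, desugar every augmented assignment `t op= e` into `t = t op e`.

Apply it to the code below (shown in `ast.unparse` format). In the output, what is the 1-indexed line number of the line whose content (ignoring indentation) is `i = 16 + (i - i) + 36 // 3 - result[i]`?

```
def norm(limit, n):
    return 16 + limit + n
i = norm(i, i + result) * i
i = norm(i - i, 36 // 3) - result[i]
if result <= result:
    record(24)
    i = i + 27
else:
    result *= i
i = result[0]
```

Transformed code:
i = (16 + i + (i + result)) * i
i = 16 + (i - i) + 36 // 3 - result[i]
if result <= result:
    record(24)
    i = i + 27
else:
    result = result * i
i = result[0]

2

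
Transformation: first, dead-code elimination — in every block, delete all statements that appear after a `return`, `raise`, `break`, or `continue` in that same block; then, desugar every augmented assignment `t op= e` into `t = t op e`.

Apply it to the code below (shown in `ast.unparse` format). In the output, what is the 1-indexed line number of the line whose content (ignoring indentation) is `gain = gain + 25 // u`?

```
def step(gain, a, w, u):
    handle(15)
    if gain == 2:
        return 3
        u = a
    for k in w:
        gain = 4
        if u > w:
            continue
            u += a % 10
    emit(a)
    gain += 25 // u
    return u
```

Transformed code:
def step(gain, a, w, u):
    handle(15)
    if gain == 2:
        return 3
    for k in w:
        gain = 4
        if u > w:
            continue
    emit(a)
    gain = gain + 25 // u
    return u

10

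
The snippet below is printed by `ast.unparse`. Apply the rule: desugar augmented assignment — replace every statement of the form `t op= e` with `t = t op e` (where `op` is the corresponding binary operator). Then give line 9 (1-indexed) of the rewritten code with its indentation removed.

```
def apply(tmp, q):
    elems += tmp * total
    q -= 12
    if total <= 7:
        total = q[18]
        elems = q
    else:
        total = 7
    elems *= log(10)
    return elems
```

elems = elems * log(10)

Transformed code:
def apply(tmp, q):
    elems = elems + tmp * total
    q = q - 12
    if total <= 7:
        total = q[18]
        elems = q
    else:
        total = 7
    elems = elems * log(10)
    return elems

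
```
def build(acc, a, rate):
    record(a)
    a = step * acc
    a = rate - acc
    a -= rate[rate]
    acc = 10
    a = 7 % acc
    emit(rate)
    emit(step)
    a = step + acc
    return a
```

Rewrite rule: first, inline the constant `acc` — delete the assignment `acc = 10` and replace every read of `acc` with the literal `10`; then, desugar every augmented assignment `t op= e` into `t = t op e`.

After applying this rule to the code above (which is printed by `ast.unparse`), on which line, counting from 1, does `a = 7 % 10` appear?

6

Transformed code:
def build(acc, a, rate):
    record(a)
    a = step * 10
    a = rate - 10
    a = a - rate[rate]
    a = 7 % 10
    emit(rate)
    emit(step)
    a = step + 10
    return a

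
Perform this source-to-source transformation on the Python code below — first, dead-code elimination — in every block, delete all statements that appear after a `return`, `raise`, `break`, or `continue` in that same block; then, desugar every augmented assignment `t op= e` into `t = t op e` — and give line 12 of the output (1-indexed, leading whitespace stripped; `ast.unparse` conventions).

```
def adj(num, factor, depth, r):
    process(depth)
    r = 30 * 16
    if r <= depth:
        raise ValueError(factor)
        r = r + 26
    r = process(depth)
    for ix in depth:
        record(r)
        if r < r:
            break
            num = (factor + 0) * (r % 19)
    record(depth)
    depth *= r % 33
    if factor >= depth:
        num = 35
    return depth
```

depth = depth * (r % 33)

Transformed code:
def adj(num, factor, depth, r):
    process(depth)
    r = 30 * 16
    if r <= depth:
        raise ValueError(factor)
    r = process(depth)
    for ix in depth:
        record(r)
        if r < r:
            break
    record(depth)
    depth = depth * (r % 33)
    if factor >= depth:
        num = 35
    return depth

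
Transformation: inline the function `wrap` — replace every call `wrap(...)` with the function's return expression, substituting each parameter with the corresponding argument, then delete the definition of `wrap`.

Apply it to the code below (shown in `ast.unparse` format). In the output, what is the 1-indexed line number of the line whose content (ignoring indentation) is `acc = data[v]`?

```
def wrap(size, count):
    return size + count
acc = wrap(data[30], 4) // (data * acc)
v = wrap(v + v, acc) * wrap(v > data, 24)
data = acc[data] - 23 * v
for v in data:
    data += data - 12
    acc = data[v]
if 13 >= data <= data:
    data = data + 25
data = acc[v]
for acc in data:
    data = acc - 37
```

6

Transformed code:
acc = (data[30] + 4) // (data * acc)
v = (v + v + acc) * ((v > data) + 24)
data = acc[data] - 23 * v
for v in data:
    data += data - 12
    acc = data[v]
if 13 >= data <= data:
    data = data + 25
data = acc[v]
for acc in data:
    data = acc - 37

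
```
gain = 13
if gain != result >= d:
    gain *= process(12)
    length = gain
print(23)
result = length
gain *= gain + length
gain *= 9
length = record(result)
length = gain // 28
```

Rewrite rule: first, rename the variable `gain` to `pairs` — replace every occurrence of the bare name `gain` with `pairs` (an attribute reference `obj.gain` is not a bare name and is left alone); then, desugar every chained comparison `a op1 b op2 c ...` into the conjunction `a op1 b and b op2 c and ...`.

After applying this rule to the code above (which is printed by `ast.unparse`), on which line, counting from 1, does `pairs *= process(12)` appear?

Transformed code:
pairs = 13
if pairs != result and result >= d:
    pairs *= process(12)
    length = pairs
print(23)
result = length
pairs *= pairs + length
pairs *= 9
length = record(result)
length = pairs // 28

3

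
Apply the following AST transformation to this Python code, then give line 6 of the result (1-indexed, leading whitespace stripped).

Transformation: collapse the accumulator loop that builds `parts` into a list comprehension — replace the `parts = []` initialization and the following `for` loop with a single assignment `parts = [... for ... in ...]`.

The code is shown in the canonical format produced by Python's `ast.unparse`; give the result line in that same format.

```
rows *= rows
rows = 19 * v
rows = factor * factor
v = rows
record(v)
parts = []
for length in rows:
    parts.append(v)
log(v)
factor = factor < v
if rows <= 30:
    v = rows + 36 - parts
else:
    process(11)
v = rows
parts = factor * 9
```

parts = [v for length in rows]

Transformed code:
rows *= rows
rows = 19 * v
rows = factor * factor
v = rows
record(v)
parts = [v for length in rows]
log(v)
factor = factor < v
if rows <= 30:
    v = rows + 36 - parts
else:
    process(11)
v = rows
parts = factor * 9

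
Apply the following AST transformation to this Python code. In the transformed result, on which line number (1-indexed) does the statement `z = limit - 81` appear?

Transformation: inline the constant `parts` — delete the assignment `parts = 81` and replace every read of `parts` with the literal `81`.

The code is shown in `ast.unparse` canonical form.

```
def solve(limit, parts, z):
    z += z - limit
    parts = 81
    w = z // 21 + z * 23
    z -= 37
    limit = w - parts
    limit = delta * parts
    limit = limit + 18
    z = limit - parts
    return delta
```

8

Transformed code:
def solve(limit, parts, z):
    z += z - limit
    w = z // 21 + z * 23
    z -= 37
    limit = w - 81
    limit = delta * 81
    limit = limit + 18
    z = limit - 81
    return delta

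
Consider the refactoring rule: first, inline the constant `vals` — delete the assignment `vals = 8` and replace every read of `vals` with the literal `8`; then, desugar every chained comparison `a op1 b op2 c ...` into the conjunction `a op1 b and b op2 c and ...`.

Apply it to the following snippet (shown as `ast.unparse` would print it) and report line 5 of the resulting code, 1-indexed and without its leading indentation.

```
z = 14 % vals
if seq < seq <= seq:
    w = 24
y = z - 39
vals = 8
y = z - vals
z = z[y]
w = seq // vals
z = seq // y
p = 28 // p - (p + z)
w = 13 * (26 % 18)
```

y = z - 8

Transformed code:
z = 14 % 8
if seq < seq and seq <= seq:
    w = 24
y = z - 39
y = z - 8
z = z[y]
w = seq // 8
z = seq // y
p = 28 // p - (p + z)
w = 13 * (26 % 18)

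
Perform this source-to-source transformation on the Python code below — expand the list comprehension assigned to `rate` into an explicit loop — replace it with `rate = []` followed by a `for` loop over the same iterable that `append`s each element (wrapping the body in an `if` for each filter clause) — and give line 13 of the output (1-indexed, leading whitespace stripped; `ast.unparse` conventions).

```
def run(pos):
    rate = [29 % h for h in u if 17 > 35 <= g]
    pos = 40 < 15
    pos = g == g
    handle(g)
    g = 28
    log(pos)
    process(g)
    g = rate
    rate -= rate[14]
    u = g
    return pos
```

rate -= rate[14]

Transformed code:
def run(pos):
    rate = []
    for h in u:
        if 17 > 35 <= g:
            rate.append(29 % h)
    pos = 40 < 15
    pos = g == g
    handle(g)
    g = 28
    log(pos)
    process(g)
    g = rate
    rate -= rate[14]
    u = g
    return pos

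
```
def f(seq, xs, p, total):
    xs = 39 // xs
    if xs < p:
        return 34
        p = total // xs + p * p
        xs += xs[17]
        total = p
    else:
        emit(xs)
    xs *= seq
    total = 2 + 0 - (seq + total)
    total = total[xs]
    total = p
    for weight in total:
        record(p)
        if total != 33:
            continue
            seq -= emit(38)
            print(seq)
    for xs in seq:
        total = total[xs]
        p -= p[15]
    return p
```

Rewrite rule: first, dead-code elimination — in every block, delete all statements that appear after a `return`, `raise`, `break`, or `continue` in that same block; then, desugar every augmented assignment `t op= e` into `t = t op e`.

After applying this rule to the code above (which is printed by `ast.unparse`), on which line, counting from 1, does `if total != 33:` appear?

13

Transformed code:
def f(seq, xs, p, total):
    xs = 39 // xs
    if xs < p:
        return 34
    else:
        emit(xs)
    xs = xs * seq
    total = 2 + 0 - (seq + total)
    total = total[xs]
    total = p
    for weight in total:
        record(p)
        if total != 33:
            continue
    for xs in seq:
        total = total[xs]
        p = p - p[15]
    return p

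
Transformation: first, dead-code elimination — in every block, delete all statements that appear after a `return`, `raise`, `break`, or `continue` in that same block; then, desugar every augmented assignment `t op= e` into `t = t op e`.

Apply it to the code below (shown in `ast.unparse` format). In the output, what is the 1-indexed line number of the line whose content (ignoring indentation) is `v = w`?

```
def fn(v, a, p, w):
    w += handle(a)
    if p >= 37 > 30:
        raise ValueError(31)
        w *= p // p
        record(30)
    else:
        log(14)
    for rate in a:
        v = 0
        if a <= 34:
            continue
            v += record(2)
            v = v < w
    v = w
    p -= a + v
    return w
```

11

Transformed code:
def fn(v, a, p, w):
    w = w + handle(a)
    if p >= 37 > 30:
        raise ValueError(31)
    else:
        log(14)
    for rate in a:
        v = 0
        if a <= 34:
            continue
    v = w
    p = p - (a + v)
    return w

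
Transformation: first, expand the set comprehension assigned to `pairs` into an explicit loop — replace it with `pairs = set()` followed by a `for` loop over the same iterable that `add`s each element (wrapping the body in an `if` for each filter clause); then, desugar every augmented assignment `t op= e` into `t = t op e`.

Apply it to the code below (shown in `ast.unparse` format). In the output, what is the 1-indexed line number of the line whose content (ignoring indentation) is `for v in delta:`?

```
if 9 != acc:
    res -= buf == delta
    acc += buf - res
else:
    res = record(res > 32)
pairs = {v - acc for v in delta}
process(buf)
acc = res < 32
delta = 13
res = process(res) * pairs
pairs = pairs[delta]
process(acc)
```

7

Transformed code:
if 9 != acc:
    res = res - (buf == delta)
    acc = acc + (buf - res)
else:
    res = record(res > 32)
pairs = set()
for v in delta:
    pairs.add(v - acc)
process(buf)
acc = res < 32
delta = 13
res = process(res) * pairs
pairs = pairs[delta]
process(acc)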